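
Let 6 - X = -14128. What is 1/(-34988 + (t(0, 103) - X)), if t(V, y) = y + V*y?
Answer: -1/49019 ≈ -2.0400e-5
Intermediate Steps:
X = 14134 (X = 6 - 1*(-14128) = 6 + 14128 = 14134)
1/(-34988 + (t(0, 103) - X)) = 1/(-34988 + (103*(1 + 0) - 1*14134)) = 1/(-34988 + (103*1 - 14134)) = 1/(-34988 + (103 - 14134)) = 1/(-34988 - 14031) = 1/(-49019) = -1/49019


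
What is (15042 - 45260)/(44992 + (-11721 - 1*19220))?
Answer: -30218/14051 ≈ -2.1506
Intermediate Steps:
(15042 - 45260)/(44992 + (-11721 - 1*19220)) = -30218/(44992 + (-11721 - 19220)) = -30218/(44992 - 30941) = -30218/14051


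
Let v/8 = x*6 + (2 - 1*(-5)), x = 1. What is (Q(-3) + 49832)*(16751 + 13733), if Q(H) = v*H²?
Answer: 1547611712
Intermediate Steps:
v = 104 (v = 8*(1*6 + (2 - 1*(-5))) = 8*(6 + (2 + 5)) = 8*(6 + 7) = 8*13 = 104)
Q(H) = 104*H²
(Q(-3) + 49832)*(16751 + 13733) = (104*(-3)² + 49832)*(16751 + 13733) = (104*9 + 49832)*30484 = (936 + 49832)*30484 = 50768*30484 = 1547611712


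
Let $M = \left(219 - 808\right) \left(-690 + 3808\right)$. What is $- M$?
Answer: $1836502$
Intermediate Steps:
$M = -1836502$ ($M = \left(-589\right) 3118 = -1836502$)
$- M = \left(-1\right) \left(-1836502\right) = 1836502$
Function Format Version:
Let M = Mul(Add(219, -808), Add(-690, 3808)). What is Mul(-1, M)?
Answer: 1836502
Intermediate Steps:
M = -1836502 (M = Mul(-589, 3118) = -1836502)
Mul(-1, M) = Mul(-1, -1836502) = 1836502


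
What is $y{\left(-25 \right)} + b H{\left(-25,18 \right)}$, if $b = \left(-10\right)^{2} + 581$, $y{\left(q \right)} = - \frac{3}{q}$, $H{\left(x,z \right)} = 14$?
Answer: $\frac{238353}{25} \approx 9534.1$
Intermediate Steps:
$b = 681$ ($b = 100 + 581 = 681$)
$y{\left(-25 \right)} + b H{\left(-25,18 \right)} = - \frac{3}{-25} + 681 \cdot 14 = \left(-3\right) \left(- \frac{1}{25}\right) + 9534 = \frac{3}{25} + 9534 = \frac{238353}{25}$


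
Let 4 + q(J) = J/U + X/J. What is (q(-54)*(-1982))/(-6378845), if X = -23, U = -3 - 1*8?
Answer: 785863/1894516965 ≈ 0.00041481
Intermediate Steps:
U = -11 (U = -3 - 8 = -11)
q(J) = -4 - 23/J - J/11 (q(J) = -4 + (J/(-11) - 23/J) = -4 + (J*(-1/11) - 23/J) = -4 + (-J/11 - 23/J) = -4 + (-23/J - J/11) = -4 - 23/J - J/11)
(q(-54)*(-1982))/(-6378845) = ((-4 - 23/(-54) - 1/11*(-54))*(-1982))/(-6378845) = ((-4 - 23*(-1/54) + 54/11)*(-1982))*(-1/6378845) = ((-4 + 23/54 + 54/11)*(-1982))*(-1/6378845) = ((793/594)*(-1982))*(-1/6378845) = -785863/297*(-1/6378845) = 785863/1894516965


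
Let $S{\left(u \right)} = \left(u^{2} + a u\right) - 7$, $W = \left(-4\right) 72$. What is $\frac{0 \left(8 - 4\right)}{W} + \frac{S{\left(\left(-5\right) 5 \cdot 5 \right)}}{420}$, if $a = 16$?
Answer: $\frac{6809}{210} \approx 32.424$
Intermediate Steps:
$W = -288$
$S{\left(u \right)} = -7 + u^{2} + 16 u$ ($S{\left(u \right)} = \left(u^{2} + 16 u\right) - 7 = -7 + u^{2} + 16 u$)
$\frac{0 \left(8 - 4\right)}{W} + \frac{S{\left(\left(-5\right) 5 \cdot 5 \right)}}{420} = \frac{0 \left(8 - 4\right)}{-288} + \frac{-7 + \left(\left(-5\right) 5 \cdot 5\right)^{2} + 16 \left(-5\right) 5 \cdot 5}{420} = 0 \cdot 4 \left(- \frac{1}{288}\right) + \left(-7 + \left(\left(-25\right) 5\right)^{2} + 16 \left(\left(-25\right) 5\right)\right) \frac{1}{420} = 0 \left(- \frac{1}{288}\right) + \left(-7 + \left(-125\right)^{2} + 16 \left(-125\right)\right) \frac{1}{420} = 0 + \left(-7 + 15625 - 2000\right) \frac{1}{420} = 0 + 13618 \cdot \frac{1}{420} = 0 + \frac{6809}{210} = \frac{6809}{210}$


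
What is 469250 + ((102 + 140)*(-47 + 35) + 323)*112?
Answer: 180178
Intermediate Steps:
469250 + ((102 + 140)*(-47 + 35) + 323)*112 = 469250 + (242*(-12) + 323)*112 = 469250 + (-2904 + 323)*112 = 469250 - 2581*112 = 469250 - 289072 = 180178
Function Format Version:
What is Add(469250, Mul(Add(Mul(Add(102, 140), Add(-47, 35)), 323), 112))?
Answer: 180178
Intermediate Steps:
Add(469250, Mul(Add(Mul(Add(102, 140), Add(-47, 35)), 323), 112)) = Add(469250, Mul(Add(Mul(242, -12), 323), 112)) = Add(469250, Mul(Add(-2904, 323), 112)) = Add(469250, Mul(-2581, 112)) = Add(469250, -289072) = 180178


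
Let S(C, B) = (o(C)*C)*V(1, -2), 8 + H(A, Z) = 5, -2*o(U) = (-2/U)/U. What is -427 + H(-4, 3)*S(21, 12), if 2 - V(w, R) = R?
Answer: -2993/7 ≈ -427.57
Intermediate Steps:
V(w, R) = 2 - R
o(U) = U⁻² (o(U) = -(-2/U)/(2*U) = -(-1)/U² = U⁻²)
H(A, Z) = -3 (H(A, Z) = -8 + 5 = -3)
S(C, B) = 4/C (S(C, B) = (C/C²)*(2 - 1*(-2)) = (2 + 2)/C = 4/C)
-427 + H(-4, 3)*S(21, 12) = -427 - 12/21 = -427 - 3*4/21 = -427 - 4/7 = -2993/7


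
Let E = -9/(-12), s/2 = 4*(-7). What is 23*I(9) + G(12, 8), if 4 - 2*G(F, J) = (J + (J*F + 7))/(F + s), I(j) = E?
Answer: 1805/88 ≈ 20.511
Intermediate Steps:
s = -56 (s = 2*(4*(-7)) = 2*(-28) = -56)
E = ¾ (E = -9*(-1/12) = ¾ ≈ 0.75000)
I(j) = ¾
G(F, J) = 2 - (7 + J + F*J)/(2*(-56 + F)) (G(F, J) = 2 - (J + (J*F + 7))/(2*(F - 56)) = 2 - (J + (F*J + 7))/(2*(-56 + F)) = 2 - (J + (7 + F*J))/(2*(-56 + F)) = 2 - (7 + J + F*J)/(2*(-56 + F)))
23*I(9) + G(12, 8) = 23*(¾) + (-231 - 1*8 + 4*12 - 1*12*8)/(2*(-56 + 12)) = 69/4 + (½)*(-231 - 8 + 48 - 96)/(-44) = 69/4 + (½)*(-1/44)*(-287) = 69/4 + 287/88 = 1805/88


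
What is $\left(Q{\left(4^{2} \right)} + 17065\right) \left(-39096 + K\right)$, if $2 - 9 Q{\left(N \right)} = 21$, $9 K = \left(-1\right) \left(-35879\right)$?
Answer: $- \frac{48524552510}{81} \approx -5.9907 \cdot 10^{8}$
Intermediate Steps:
$K = \frac{35879}{9}$ ($K = \frac{\left(-1\right) \left(-35879\right)}{9} = \frac{1}{9} \cdot 35879 = \frac{35879}{9} \approx 3986.6$)
$Q{\left(N \right)} = - \frac{19}{9}$ ($Q{\left(N \right)} = \frac{2}{9} - \frac{7}{3} = - \frac{19}{9}$)
$\left(Q{\left(4^{2} \right)} + 17065\right) \left(-39096 + K\right) = \left(- \frac{19}{9} + 17065\right) \left(-39096 + \frac{35879}{9}\right) = \frac{153566}{9} \left(- \frac{315985}{9}\right) = - \frac{48524552510}{81}$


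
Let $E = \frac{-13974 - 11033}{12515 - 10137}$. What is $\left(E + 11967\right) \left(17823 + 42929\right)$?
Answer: $\frac{863666197144}{1189} \approx 7.2638 \cdot 10^{8}$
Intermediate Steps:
$E = - \frac{25007}{2378} \approx -10.516$
$\left(E + 11967\right) \left(17823 + 42929\right) = \left(- \frac{25007}{2378} + 11967\right) \left(17823 + 42929\right) = \frac{28432519}{2378} \cdot 60752 = \frac{863666197144}{1189}$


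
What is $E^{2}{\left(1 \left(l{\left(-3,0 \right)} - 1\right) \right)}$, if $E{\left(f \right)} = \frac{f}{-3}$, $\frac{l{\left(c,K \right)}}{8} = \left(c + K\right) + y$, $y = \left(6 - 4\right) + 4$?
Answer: $\frac{529}{9} \approx 58.778$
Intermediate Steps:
$y = 6$ ($y = 2 + 4 = 6$)
$l{\left(c,K \right)} = 48 + 8 K + 8 c$ ($l{\left(c,K \right)} = 8 \left(\left(c + K\right) + 6\right) = 8 \left(\left(K + c\right) + 6\right) = 8 \left(6 + K + c\right) = 48 + 8 K + 8 c$)
$E{\left(f \right)} = - \frac{f}{3}$ ($E{\left(f \right)} = f \left(- \frac{1}{3}\right) = - \frac{f}{3}$)
$E^{2}{\left(1 \left(l{\left(-3,0 \right)} - 1\right) \right)} = \left(- \frac{1 \left(\left(48 + 8 \cdot 0 + 8 \left(-3\right)\right) - 1\right)}{3}\right)^{2} = \left(- \frac{1 \left(\left(48 + 0 - 24\right) - 1\right)}{3}\right)^{2} = \left(- \frac{1 \left(24 - 1\right)}{3}\right)^{2} = \left(- \frac{1 \cdot 23}{3}\right)^{2} = \left(\left(- \frac{1}{3}\right) 23\right)^{2} = \left(- \frac{23}{3}\right)^{2} = \frac{529}{9}$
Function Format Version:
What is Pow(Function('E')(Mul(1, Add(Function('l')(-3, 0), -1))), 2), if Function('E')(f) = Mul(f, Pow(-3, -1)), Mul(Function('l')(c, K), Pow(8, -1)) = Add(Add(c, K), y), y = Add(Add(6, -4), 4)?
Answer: Rational(529, 9) ≈ 58.778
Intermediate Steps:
y = 6 (y = Add(2, 4) = 6)
Function('l')(c, K) = Add(48, Mul(8, K), Mul(8, c)) (Function('l')(c, K) = Mul(8, Add(Add(c, K), 6)) = Mul(8, Add(Add(K, c), 6)) = Mul(8, Add(6, K, c)) = Add(48, Mul(8, K), Mul(8, c)))
Function('E')(f) = Mul(Rational(-1, 3), f) (Function('E')(f) = Mul(f, Rational(-1, 3)) = Mul(Rational(-1, 3), f))
Pow(Function('E')(Mul(1, Add(Function('l')(-3, 0), -1))), 2) = Pow(Mul(Rational(-1, 3), Mul(1, Add(Add(48, Mul(8, 0), Mul(8, -3)), -1))), 2) = Pow(Mul(Rational(-1, 3), Mul(1, Add(Add(48, 0, -24), -1))), 2) = Pow(Mul(Rational(-1, 3), Mul(1, Add(24, -1))), 2) = Pow(Mul(Rational(-1, 3), Mul(1, 23)), 2) = Pow(Mul(Rational(-1, 3), 23), 2) = Pow(Rational(-23, 3), 2) = Rational(529, 9)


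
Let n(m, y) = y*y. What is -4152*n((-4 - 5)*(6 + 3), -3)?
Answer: -37368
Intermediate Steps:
n(m, y) = y**2
-4152*n((-4 - 5)*(6 + 3), -3) = -4152*(-3)**2 = -4152*9 = -37368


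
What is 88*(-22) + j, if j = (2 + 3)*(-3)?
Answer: -1951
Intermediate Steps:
j = -15 (j = 5*(-3) = -15)
88*(-22) + j = 88*(-22) - 15 = -1936 - 15 = -1951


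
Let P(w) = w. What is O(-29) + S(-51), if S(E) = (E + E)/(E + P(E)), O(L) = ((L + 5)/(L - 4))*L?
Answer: -221/11 ≈ -20.091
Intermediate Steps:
O(L) = L*(5 + L)/(-4 + L) (O(L) = ((5 + L)/(-4 + L))*L = L*(5 + L)/(-4 + L))
S(E) = 1 (S(E) = (E + E)/(E + E) = (2*E)/((2*E)) = (2*E)*(1/(2*E)) = 1)
O(-29) + S(-51) = -29*(5 - 29)/(-4 - 29) + 1 = -29*(-24)/(-33) + 1 = -29*(-1/33)*(-24) + 1 = -232/11 + 1 = -221/11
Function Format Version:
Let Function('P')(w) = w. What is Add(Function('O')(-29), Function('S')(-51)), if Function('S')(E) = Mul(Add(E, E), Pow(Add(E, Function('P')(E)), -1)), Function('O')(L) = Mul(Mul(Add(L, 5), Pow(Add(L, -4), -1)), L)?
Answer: Rational(-221, 11) ≈ -20.091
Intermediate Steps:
Function('O')(L) = Mul(L, Pow(Add(-4, L), -1), Add(5, L)) (Function('O')(L) = Mul(Mul(Add(5, L), Pow(Add(-4, L), -1)), L) = Mul(Mul(Pow(Add(-4, L), -1), Add(5, L)), L) = Mul(L, Pow(Add(-4, L), -1), Add(5, L)))
Function('S')(E) = 1 (Function('S')(E) = Mul(Add(E, E), Pow(Add(E, E), -1)) = Mul(Mul(2, E), Pow(Mul(2, E), -1)) = Mul(Mul(2, E), Mul(Rational(1, 2), Pow(E, -1))) = 1)
Add(Function('O')(-29), Function('S')(-51)) = Add(Mul(-29, Pow(Add(-4, -29), -1), Add(5, -29)), 1) = Add(Mul(-29, Pow(-33, -1), -24), 1) = Add(Mul(-29, Rational(-1, 33), -24), 1) = Add(Rational(-232, 11), 1) = Rational(-221, 11)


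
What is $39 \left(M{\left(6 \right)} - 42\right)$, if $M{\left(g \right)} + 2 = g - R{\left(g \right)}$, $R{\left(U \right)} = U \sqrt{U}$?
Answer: $-1482 - 234 \sqrt{6} \approx -2055.2$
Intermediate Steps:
$R{\left(U \right)} = U^{\frac{3}{2}}$
$M{\left(g \right)} = -2 + g - g^{\frac{3}{2}}$ ($M{\left(g \right)} = -2 - \left(g^{\frac{3}{2}} - g\right) = -2 + g - g^{\frac{3}{2}}$)
$39 \left(M{\left(6 \right)} - 42\right) = 39 \left(\left(-2 + 6 - 6^{\frac{3}{2}}\right) - 42\right) = 39 \left(\left(-2 + 6 - 6 \sqrt{6}\right) - 42\right) = 39 \left(\left(4 - 6 \sqrt{6}\right) - 42\right) = 39 \left(-38 - 6 \sqrt{6}\right) = -1482 - 234 \sqrt{6}$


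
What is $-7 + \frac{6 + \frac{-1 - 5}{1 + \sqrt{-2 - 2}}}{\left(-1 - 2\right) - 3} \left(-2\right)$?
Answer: $- \frac{27}{5} + \frac{4 i}{5} \approx -5.4 + 0.8 i$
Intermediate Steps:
$-7 + \frac{6 + \frac{-1 - 5}{1 + \sqrt{-2 - 2}}}{\left(-1 - 2\right) - 3} \left(-2\right) = -7 + \frac{6 - \frac{6}{1 + \sqrt{-4}}}{-3 - 3} \left(-2\right) = -7 + \frac{6 - \frac{6}{1 + 2 i}}{-6} \left(-2\right) = -7 + \left(6 - 6 \frac{1 - 2 i}{5}\right) \left(- \frac{1}{6}\right) \left(-2\right) = -7 + \left(6 - \frac{6 \left(1 - 2 i\right)}{5}\right) \left(- \frac{1}{6}\right) \left(-2\right) = -7 + \left(-1 + \frac{1 - 2 i}{5}\right) \left(-2\right) = -7 + \left(2 - \frac{2 \left(1 - 2 i\right)}{5}\right) = -5 - \frac{2 \left(1 - 2 i\right)}{5}$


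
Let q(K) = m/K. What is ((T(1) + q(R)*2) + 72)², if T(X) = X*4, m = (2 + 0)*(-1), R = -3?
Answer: 53824/9 ≈ 5980.4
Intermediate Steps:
m = -2 (m = 2*(-1) = -2)
T(X) = 4*X
q(K) = -2/K
((T(1) + q(R)*2) + 72)² = ((4*1 - 2/(-3)*2) + 72)² = ((4 - 2*(-⅓)*2) + 72)² = ((4 + (⅔)*2) + 72)² = ((4 + 4/3) + 72)² = (16/3 + 72)² = (232/3)² = 53824/9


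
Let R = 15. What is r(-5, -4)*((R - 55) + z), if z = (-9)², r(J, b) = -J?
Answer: 205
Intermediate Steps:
z = 81
r(-5, -4)*((R - 55) + z) = (-1*(-5))*((15 - 55) + 81) = 5*(-40 + 81) = 5*41 = 205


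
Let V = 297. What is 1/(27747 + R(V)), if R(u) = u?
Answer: 1/28044 ≈ 3.5658e-5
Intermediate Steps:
1/(27747 + R(V)) = 1/(27747 + 297) = 1/28044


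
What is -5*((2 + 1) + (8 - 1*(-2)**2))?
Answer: -35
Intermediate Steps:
-5*((2 + 1) + (8 - 1*(-2)**2)) = -5*(3 + (8 - 1*4)) = -5*(3 + (8 - 4)) = -5*(3 + 4) = -5*7 = -35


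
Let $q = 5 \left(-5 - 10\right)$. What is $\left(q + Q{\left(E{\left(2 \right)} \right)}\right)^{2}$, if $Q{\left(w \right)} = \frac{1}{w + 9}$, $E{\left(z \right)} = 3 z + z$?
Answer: $\frac{1623076}{289} \approx 5616.2$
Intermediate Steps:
$E{\left(z \right)} = 4 z$
$Q{\left(w \right)} = \frac{1}{9 + w}$
$q = -75$ ($q = 5 \left(-5 - 10\right) = 5 \left(-15\right) = -75$)
$\left(q + Q{\left(E{\left(2 \right)} \right)}\right)^{2} = \left(-75 + \frac{1}{9 + 4 \cdot 2}\right)^{2} = \left(-75 + \frac{1}{9 + 8}\right)^{2} = \left(-75 + \frac{1}{17}\right)^{2} = \left(- \frac{1274}{17}\right)^{2} = \frac{1623076}{289}$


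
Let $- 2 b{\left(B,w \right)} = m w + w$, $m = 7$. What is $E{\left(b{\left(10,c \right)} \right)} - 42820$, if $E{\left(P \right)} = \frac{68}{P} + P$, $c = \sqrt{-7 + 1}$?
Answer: $-42820 - \frac{7 i \sqrt{6}}{6} \approx -42820.0 - 2.8577 i$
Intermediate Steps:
$c = i \sqrt{6}$ ($c = \sqrt{-6} = i \sqrt{6} \approx 2.4495 i$)
$b{\left(B,w \right)} = - 4 w$ ($b{\left(B,w \right)} = - \frac{7 w + w}{2} = - \frac{8 w}{2} = - 4 w$)
$E{\left(P \right)} = P + \frac{68}{P}$
$E{\left(b{\left(10,c \right)} \right)} - 42820 = \left(- 4 i \sqrt{6} + \frac{68}{\left(-4\right) i \sqrt{6}}\right) - 42820 = \left(- 4 i \sqrt{6} + 68 \frac{i \sqrt{6}}{24}\right) - 42820 = \left(- 4 i \sqrt{6} + \frac{17 i \sqrt{6}}{6}\right) - 42820 = - \frac{7 i \sqrt{6}}{6} - 42820 = -42820 - \frac{7 i \sqrt{6}}{6}$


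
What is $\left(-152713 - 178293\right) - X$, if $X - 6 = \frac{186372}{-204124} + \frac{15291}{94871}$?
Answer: $- \frac{1602545278665530}{4841362001} \approx -3.3101 \cdot 10^{5}$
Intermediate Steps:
$X = \frac{25408162524}{4841362001}$ ($X = 6 + \left(\frac{186372}{-204124} + \frac{15291}{94871}\right) = 6 + \left(186372 \left(- \frac{1}{204124}\right) + 15291 \cdot \frac{1}{94871}\right) = 6 + \left(- \frac{46593}{51031} + \frac{15291}{94871}\right) = 6 - \frac{3640009482}{4841362001} = \frac{25408162524}{4841362001} \approx 5.2481$)
$\left(-152713 - 178293\right) - X = \left(-152713 - 178293\right) - \frac{25408162524}{4841362001} = -331006 - \frac{25408162524}{4841362001} = - \frac{1602545278665530}{4841362001}$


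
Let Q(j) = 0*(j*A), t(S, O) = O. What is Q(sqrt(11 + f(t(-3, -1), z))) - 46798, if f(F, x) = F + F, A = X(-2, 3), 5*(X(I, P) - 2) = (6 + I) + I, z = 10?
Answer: -46798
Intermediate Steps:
X(I, P) = 16/5 + 2*I/5 (X(I, P) = 2 + ((6 + I) + I)/5 = 2 + (6 + 2*I)/5 = 2 + (6/5 + 2*I/5) = 16/5 + 2*I/5)
A = 12/5 (A = 16/5 + (2/5)*(-2) = 16/5 - 4/5 = 12/5 ≈ 2.4000)
f(F, x) = 2*F
Q(j) = 0 (Q(j) = 0*(j*(12/5)) = 0*(12*j/5) = 0)
Q(sqrt(11 + f(t(-3, -1), z))) - 46798 = 0 - 46798 = -46798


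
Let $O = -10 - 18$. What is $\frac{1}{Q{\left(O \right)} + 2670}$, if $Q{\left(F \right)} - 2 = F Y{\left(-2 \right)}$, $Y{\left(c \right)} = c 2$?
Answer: $\frac{1}{2784} \approx 0.0003592$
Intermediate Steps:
$O = -28$
$Y{\left(c \right)} = 2 c$
$Q{\left(F \right)} = 2 - 4 F$ ($Q{\left(F \right)} = 2 + F 2 \left(-2\right) = 2 + F \left(-4\right) = 2 - 4 F$)
$\frac{1}{Q{\left(O \right)} + 2670} = \frac{1}{\left(2 - -112\right) + 2670} = \frac{1}{\left(2 + 112\right) + 2670} = \frac{1}{114 + 2670} = \frac{1}{2784}$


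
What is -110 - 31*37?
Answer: -1257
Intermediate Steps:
-110 - 31*37 = -110 - 1147 = -1257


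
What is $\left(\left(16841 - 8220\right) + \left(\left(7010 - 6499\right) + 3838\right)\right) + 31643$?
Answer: $44613$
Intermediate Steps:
$\left(\left(16841 - 8220\right) + \left(\left(7010 - 6499\right) + 3838\right)\right) + 31643 = \left(8621 + \left(511 + 3838\right)\right) + 31643 = \left(8621 + 4349\right) + 31643 = 12970 + 31643 = 44613$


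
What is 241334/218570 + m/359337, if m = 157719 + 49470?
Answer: 2000083868/1190004365 ≈ 1.6807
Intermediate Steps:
m = 207189
241334/218570 + m/359337 = 241334/218570 + 207189/359337 = 241334*(1/218570) + 207189*(1/359337) = 120667/109285 + 69063/119779 = 2000083868/1190004365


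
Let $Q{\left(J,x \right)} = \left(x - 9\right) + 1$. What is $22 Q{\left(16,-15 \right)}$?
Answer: $-506$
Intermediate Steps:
$Q{\left(J,x \right)} = -8 + x$ ($Q{\left(J,x \right)} = \left(-9 + x\right) + 1 = -8 + x$)
$22 Q{\left(16,-15 \right)} = 22 \left(-8 - 15\right) = 22 \left(-23\right) = -506$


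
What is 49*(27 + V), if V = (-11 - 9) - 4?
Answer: 147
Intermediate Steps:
V = -24 (V = -20 - 4 = -24)
49*(27 + V) = 49*(27 - 24) = 49*3 = 147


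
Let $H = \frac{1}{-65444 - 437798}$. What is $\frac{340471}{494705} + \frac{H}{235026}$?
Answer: $\frac{40269191962256827}{58511211263023860} \approx 0.68823$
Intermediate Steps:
$H = - \frac{1}{503242}$ ($H = \frac{1}{-503242} = - \frac{1}{503242} \approx -1.9871 \cdot 10^{-6}$)
$\frac{340471}{494705} + \frac{H}{235026} = \frac{340471}{494705} - \frac{1}{503242 \cdot 235026} = 340471 \cdot \frac{1}{494705} - \frac{1}{118274954292} = \frac{340471}{494705} - \frac{1}{118274954292} = \frac{40269191962256827}{58511211263023860}$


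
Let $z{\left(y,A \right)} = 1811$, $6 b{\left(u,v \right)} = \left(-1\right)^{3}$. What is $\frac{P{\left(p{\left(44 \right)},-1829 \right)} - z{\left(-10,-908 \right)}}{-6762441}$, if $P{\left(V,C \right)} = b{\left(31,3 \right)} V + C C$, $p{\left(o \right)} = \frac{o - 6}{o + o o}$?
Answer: $- \frac{19859974181}{40168899540} \approx -0.49441$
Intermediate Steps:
$b{\left(u,v \right)} = - \frac{1}{6}$ ($b{\left(u,v \right)} = \frac{\left(-1\right)^{3}}{6} = \frac{1}{6} \left(-1\right) = - \frac{1}{6}$)
$p{\left(o \right)} = \frac{-6 + o}{o + o^{2}}$
$P{\left(V,C \right)} = C^{2} - \frac{V}{6}$ ($P{\left(V,C \right)} = - \frac{V}{6} + C C = - \frac{V}{6} + C^{2} = C^{2} - \frac{V}{6}$)
$\frac{P{\left(p{\left(44 \right)},-1829 \right)} - z{\left(-10,-908 \right)}}{-6762441} = \frac{\left(\left(-1829\right)^{2} - \frac{\frac{1}{44} \frac{1}{1 + 44} \left(-6 + 44\right)}{6}\right) - 1811}{-6762441} = \left(\left(3345241 - \frac{\frac{1}{44} \cdot \frac{1}{45} \cdot 38}{6}\right) - 1811\right) \left(- \frac{1}{6762441}\right) = \left(\left(3345241 - \frac{19}{5940}\right) - 1811\right) \left(- \frac{1}{6762441}\right) = \left(\frac{19870731521}{5940} - 1811\right) \left(- \frac{1}{6762441}\right) = \frac{19859974181}{5940} \left(- \frac{1}{6762441}\right) = - \frac{19859974181}{40168899540}$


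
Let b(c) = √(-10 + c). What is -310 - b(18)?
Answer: -310 - 2*√2 ≈ -312.83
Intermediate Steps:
-310 - b(18) = -310 - √(-10 + 18) = -310 - √8 = -310 - 2*√2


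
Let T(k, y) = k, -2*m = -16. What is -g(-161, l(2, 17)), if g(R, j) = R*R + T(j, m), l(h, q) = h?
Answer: -25923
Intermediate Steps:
m = 8 (m = -1/2*(-16) = 8)
g(R, j) = j + R**2 (g(R, j) = R*R + j = R**2 + j = j + R**2)
-g(-161, l(2, 17)) = -(2 + (-161)**2) = -(2 + 25921) = -1*25923 = -25923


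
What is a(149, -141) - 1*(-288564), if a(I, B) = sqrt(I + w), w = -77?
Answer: 288564 + 6*sqrt(2) ≈ 2.8857e+5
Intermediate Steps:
a(I, B) = sqrt(-77 + I) (a(I, B) = sqrt(I - 77) = sqrt(-77 + I))
a(149, -141) - 1*(-288564) = sqrt(-77 + 149) - 1*(-288564) = sqrt(72) + 288564 = 6*sqrt(2) + 288564 = 288564 + 6*sqrt(2)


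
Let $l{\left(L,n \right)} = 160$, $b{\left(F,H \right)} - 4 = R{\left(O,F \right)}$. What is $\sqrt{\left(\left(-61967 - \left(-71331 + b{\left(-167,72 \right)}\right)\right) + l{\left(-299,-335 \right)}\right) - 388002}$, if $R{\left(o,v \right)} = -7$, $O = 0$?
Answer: $5 i \sqrt{15139} \approx 615.2 i$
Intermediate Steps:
$b{\left(F,H \right)} = -3$ ($b{\left(F,H \right)} = 4 - 7 = -3$)
$\sqrt{\left(\left(-61967 - \left(-71331 + b{\left(-167,72 \right)}\right)\right) + l{\left(-299,-335 \right)}\right) - 388002} = \sqrt{\left(\left(-61967 + \left(71331 - -3\right)\right) + 160\right) - 388002} = \sqrt{\left(\left(-61967 + \left(71331 + 3\right)\right) + 160\right) - 388002} = \sqrt{\left(\left(-61967 + 71334\right) + 160\right) - 388002} = \sqrt{\left(9367 + 160\right) - 388002} = \sqrt{9527 - 388002} = \sqrt{-378475} = 5 i \sqrt{15139}$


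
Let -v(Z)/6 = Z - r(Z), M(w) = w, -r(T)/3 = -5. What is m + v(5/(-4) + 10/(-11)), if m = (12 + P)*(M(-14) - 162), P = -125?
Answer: 439801/22 ≈ 19991.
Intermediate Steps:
r(T) = 15 (r(T) = -3*(-5) = 15)
v(Z) = 90 - 6*Z (v(Z) = -6*(Z - 1*15) = -6*(Z - 15) = -6*(-15 + Z) = 90 - 6*Z)
m = 19888 (m = (12 - 125)*(-14 - 162) = -113*(-176) = 19888)
m + v(5/(-4) + 10/(-11)) = 19888 + (90 - 6*(5/(-4) + 10/(-11))) = 19888 + (90 - 6*(5*(-1/4) + 10*(-1/11))) = 19888 + (90 - 6*(-5/4 - 10/11)) = 19888 + (90 - 6*(-95/44)) = 19888 + (90 + 285/22) = 19888 + 2265/22 = 439801/22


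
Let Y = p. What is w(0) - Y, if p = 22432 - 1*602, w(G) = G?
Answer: -21830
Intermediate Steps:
p = 21830 (p = 22432 - 602 = 21830)
Y = 21830
w(0) - Y = 0 - 1*21830 = 0 - 21830 = -21830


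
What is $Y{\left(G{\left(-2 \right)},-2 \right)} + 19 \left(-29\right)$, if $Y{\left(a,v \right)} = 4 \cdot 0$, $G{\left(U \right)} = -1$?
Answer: $-551$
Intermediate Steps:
$Y{\left(a,v \right)} = 0$
$Y{\left(G{\left(-2 \right)},-2 \right)} + 19 \left(-29\right) = 0 + 19 \left(-29\right) = 0 - 551 = -551$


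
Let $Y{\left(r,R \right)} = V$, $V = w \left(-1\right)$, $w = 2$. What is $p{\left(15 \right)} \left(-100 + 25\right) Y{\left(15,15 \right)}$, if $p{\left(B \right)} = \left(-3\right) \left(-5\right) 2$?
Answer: $4500$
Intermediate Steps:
$V = -2$ ($V = 2 \left(-1\right) = -2$)
$p{\left(B \right)} = 30$ ($p{\left(B \right)} = 15 \cdot 2 = 30$)
$Y{\left(r,R \right)} = -2$
$p{\left(15 \right)} \left(-100 + 25\right) Y{\left(15,15 \right)} = 30 \left(-100 + 25\right) \left(-2\right) = 30 \left(-75\right) \left(-2\right) = \left(-2250\right) \left(-2\right) = 4500$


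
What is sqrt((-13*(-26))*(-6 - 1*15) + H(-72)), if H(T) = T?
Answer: I*sqrt(7170) ≈ 84.676*I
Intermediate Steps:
sqrt((-13*(-26))*(-6 - 1*15) + H(-72)) = sqrt((-13*(-26))*(-6 - 1*15) - 72) = sqrt(338*(-6 - 15) - 72) = sqrt(338*(-21) - 72) = sqrt(-7098 - 72) = sqrt(-7170) = I*sqrt(7170)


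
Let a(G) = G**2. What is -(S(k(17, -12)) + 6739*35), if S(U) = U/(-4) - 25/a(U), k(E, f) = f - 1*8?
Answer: -3773919/16 ≈ -2.3587e+5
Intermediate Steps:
k(E, f) = -8 + f (k(E, f) = f - 8 = -8 + f)
S(U) = -25/U**2 - U/4 (S(U) = U/(-4) - 25/U**2 = U*(-1/4) - 25/U**2 = -U/4 - 25/U**2 = -25/U**2 - U/4)
-(S(k(17, -12)) + 6739*35) = -((-25/(-8 - 12)**2 - (-8 - 12)/4) + 6739*35) = -((-25/(-20)**2 - 1/4*(-20)) + 235865) = -((-25*1/400 + 5) + 235865) = -((-1/16 + 5) + 235865) = -(79/16 + 235865) = -1*3773919/16 = -3773919/16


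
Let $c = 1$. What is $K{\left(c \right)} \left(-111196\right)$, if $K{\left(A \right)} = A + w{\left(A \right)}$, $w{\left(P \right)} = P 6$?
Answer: $-778372$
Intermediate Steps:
$w{\left(P \right)} = 6 P$
$K{\left(A \right)} = 7 A$ ($K{\left(A \right)} = A + 6 A = 7 A$)
$K{\left(c \right)} \left(-111196\right) = 7 \cdot 1 \left(-111196\right) = 7 \left(-111196\right) = -778372$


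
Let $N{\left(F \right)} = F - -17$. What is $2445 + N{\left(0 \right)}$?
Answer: $2462$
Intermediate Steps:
$N{\left(F \right)} = 17 + F$ ($N{\left(F \right)} = F + 17 = 17 + F$)
$2445 + N{\left(0 \right)} = 2445 + \left(17 + 0\right) = 2445 + 17 = 2462$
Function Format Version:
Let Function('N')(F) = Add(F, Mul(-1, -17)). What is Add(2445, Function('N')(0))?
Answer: 2462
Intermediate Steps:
Function('N')(F) = Add(17, F) (Function('N')(F) = Add(F, 17) = Add(17, F))
Add(2445, Function('N')(0)) = Add(2445, Add(17, 0)) = Add(2445, 17) = 2462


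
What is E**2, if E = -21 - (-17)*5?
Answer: 4096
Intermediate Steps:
E = 64 (E = -21 - 1*(-85) = -21 + 85 = 64)
E**2 = 64**2 = 4096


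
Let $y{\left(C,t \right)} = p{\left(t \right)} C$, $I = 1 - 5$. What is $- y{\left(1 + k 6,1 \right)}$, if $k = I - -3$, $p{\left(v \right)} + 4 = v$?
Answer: $-15$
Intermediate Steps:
$I = -4$ ($I = 1 - 5 = -4$)
$p{\left(v \right)} = -4 + v$
$k = -1$ ($k = -4 - -3 = -4 + 3 = -1$)
$y{\left(C,t \right)} = C \left(-4 + t\right)$ ($y{\left(C,t \right)} = \left(-4 + t\right) C = C \left(-4 + t\right)$)
$- y{\left(1 + k 6,1 \right)} = - \left(1 - 6\right) \left(-4 + 1\right) = - \left(1 - 6\right) \left(-3\right) = - \left(-5\right) \left(-3\right) = \left(-1\right) 15 = -15$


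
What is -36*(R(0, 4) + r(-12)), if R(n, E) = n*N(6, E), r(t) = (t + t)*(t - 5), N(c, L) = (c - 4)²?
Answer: -14688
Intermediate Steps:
N(c, L) = (-4 + c)²
r(t) = 2*t*(-5 + t) (r(t) = (2*t)*(-5 + t) = 2*t*(-5 + t))
R(n, E) = 4*n (R(n, E) = n*(-4 + 6)² = n*2² = n*4 = 4*n)
-36*(R(0, 4) + r(-12)) = -36*(4*0 + 2*(-12)*(-5 - 12)) = -36*(0 + 2*(-12)*(-17)) = -36*(0 + 408) = -36*408 = -14688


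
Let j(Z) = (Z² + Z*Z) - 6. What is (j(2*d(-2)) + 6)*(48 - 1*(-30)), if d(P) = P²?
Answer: 9984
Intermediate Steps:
j(Z) = -6 + 2*Z² (j(Z) = (Z² + Z²) - 6 = 2*Z² - 6 = -6 + 2*Z²)
(j(2*d(-2)) + 6)*(48 - 1*(-30)) = ((-6 + 2*(2*(-2)²)²) + 6)*(48 - 1*(-30)) = ((-6 + 2*(2*4)²) + 6)*(48 + 30) = ((-6 + 2*8²) + 6)*78 = ((-6 + 2*64) + 6)*78 = ((-6 + 128) + 6)*78 = (122 + 6)*78 = 128*78 = 9984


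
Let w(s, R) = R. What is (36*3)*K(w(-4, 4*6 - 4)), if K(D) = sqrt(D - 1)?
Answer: 108*sqrt(19) ≈ 470.76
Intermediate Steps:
K(D) = sqrt(-1 + D)
(36*3)*K(w(-4, 4*6 - 4)) = (36*3)*sqrt(-1 + (4*6 - 4)) = 108*sqrt(-1 + (24 - 4)) = 108*sqrt(-1 + 20) = 108*sqrt(19)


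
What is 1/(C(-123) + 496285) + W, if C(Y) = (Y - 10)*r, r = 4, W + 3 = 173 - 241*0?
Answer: 84278011/495753 ≈ 170.00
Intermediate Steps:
W = 170 (W = -3 + (173 - 241*0) = -3 + (173 + 0) = -3 + 173 = 170)
C(Y) = -40 + 4*Y (C(Y) = (Y - 10)*4 = (-10 + Y)*4 = -40 + 4*Y)
1/(C(-123) + 496285) + W = 1/((-40 + 4*(-123)) + 496285) + 170 = 1/((-40 - 492) + 496285) + 170 = 1/(-532 + 496285) + 170 = 1/495753 + 170 = 84278011/495753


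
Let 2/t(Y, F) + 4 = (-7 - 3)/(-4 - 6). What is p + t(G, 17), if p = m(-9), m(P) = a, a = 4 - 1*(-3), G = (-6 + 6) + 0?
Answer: 19/3 ≈ 6.3333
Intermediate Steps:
G = 0 (G = 0 + 0 = 0)
t(Y, F) = -⅔ (t(Y, F) = 2/(-4 + (-7 - 3)/(-4 - 6)) = 2/(-4 - 10/(-10)) = 2/(-4 - 10*(-⅒)) = 2/(-4 + 1) = 2/(-3) = 2*(-⅓) = -⅔)
a = 7 (a = 4 + 3 = 7)
m(P) = 7
p = 7
p + t(G, 17) = 7 - ⅔ = 19/3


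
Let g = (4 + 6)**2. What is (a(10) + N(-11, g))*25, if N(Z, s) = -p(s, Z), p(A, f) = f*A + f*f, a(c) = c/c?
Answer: 24500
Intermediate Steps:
g = 100 (g = 10**2 = 100)
a(c) = 1
p(A, f) = f**2 + A*f (p(A, f) = A*f + f**2 = f**2 + A*f)
N(Z, s) = -Z*(Z + s) (N(Z, s) = -Z*(s + Z) = -Z*(Z + s))
(a(10) + N(-11, g))*25 = (1 - 1*(-11)*(-11 + 100))*25 = (1 - 1*(-11)*89)*25 = (1 + 979)*25 = 980*25 = 24500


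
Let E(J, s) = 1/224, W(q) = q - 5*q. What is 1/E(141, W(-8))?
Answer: 224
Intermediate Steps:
W(q) = -4*q
E(J, s) = 1/224
1/E(141, W(-8)) = 1/(1/224) = 224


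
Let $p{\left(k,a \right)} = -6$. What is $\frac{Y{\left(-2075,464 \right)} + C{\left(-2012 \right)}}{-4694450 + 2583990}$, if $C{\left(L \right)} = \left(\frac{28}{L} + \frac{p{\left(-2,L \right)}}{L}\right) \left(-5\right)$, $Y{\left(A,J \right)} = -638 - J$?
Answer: $\frac{1108557}{2123122760} \approx 0.00052213$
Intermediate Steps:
$C{\left(L \right)} = - \frac{110}{L}$ ($C{\left(L \right)} = \left(\frac{28}{L} - \frac{6}{L}\right) \left(-5\right) = \frac{22}{L} \left(-5\right) = - \frac{110}{L}$)
$\frac{Y{\left(-2075,464 \right)} + C{\left(-2012 \right)}}{-4694450 + 2583990} = \frac{\left(-638 - 464\right) - \frac{110}{-2012}}{-4694450 + 2583990} = \frac{\left(-638 - 464\right) - - \frac{55}{1006}}{-2110460} = \left(-1102 + \frac{55}{1006}\right) \left(- \frac{1}{2110460}\right) = \left(- \frac{1108557}{1006}\right) \left(- \frac{1}{2110460}\right) = \frac{1108557}{2123122760}$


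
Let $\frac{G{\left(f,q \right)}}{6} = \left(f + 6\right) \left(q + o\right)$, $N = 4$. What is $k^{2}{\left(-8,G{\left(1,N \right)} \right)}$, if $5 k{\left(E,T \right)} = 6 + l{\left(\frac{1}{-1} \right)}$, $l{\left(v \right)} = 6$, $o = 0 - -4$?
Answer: $\frac{144}{25} \approx 5.76$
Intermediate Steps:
$o = 4$ ($o = 0 + 4 = 4$)
$G{\left(f,q \right)} = 6 \left(4 + q\right) \left(6 + f\right)$ ($G{\left(f,q \right)} = 6 \left(f + 6\right) \left(q + 4\right) = 6 \left(6 + f\right) \left(4 + q\right) = 6 \left(4 + q\right) \left(6 + f\right)$)
$k{\left(E,T \right)} = \frac{12}{5}$ ($k{\left(E,T \right)} = \frac{6 + 6}{5} = \frac{1}{5} \cdot 12 = \frac{12}{5}$)
$k^{2}{\left(-8,G{\left(1,N \right)} \right)} = \left(\frac{12}{5}\right)^{2} = \frac{144}{25}$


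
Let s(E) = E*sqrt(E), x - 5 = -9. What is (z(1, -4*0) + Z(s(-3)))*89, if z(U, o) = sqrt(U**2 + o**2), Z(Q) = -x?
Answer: 445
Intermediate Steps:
x = -4 (x = 5 - 9 = -4)
s(E) = E**(3/2)
Z(Q) = 4 (Z(Q) = -1*(-4) = 4)
(z(1, -4*0) + Z(s(-3)))*89 = (sqrt(1**2 + (-4*0)**2) + 4)*89 = (sqrt(1 + 0**2) + 4)*89 = (sqrt(1 + 0) + 4)*89 = (sqrt(1) + 4)*89 = (1 + 4)*89 = 5*89 = 445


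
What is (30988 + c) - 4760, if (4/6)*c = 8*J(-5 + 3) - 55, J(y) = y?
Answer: 52243/2 ≈ 26122.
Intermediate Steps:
c = -213/2 (c = 3*(8*(-5 + 3) - 55)/2 = 3*(8*(-2) - 55)/2 = 3*(-16 - 55)/2 = (3/2)*(-71) = -213/2 ≈ -106.50)
(30988 + c) - 4760 = (30988 - 213/2) - 4760 = 61763/2 - 4760 = 52243/2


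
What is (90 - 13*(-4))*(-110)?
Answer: -15620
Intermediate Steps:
(90 - 13*(-4))*(-110) = (90 + 52)*(-110) = 142*(-110) = -15620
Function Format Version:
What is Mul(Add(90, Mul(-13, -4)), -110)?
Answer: -15620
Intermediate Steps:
Mul(Add(90, Mul(-13, -4)), -110) = Mul(Add(90, 52), -110) = Mul(142, -110) = -15620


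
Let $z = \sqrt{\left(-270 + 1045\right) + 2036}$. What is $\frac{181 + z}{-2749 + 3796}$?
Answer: $\frac{181}{1047} + \frac{\sqrt{2811}}{1047} \approx 0.22351$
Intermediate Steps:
$z = \sqrt{2811}$ ($z = \sqrt{775 + 2036} = \sqrt{2811} \approx 53.019$)
$\frac{181 + z}{-2749 + 3796} = \frac{181 + \sqrt{2811}}{-2749 + 3796} = \frac{181 + \sqrt{2811}}{1047} = \left(181 + \sqrt{2811}\right) \frac{1}{1047} = \frac{181}{1047} + \frac{\sqrt{2811}}{1047}$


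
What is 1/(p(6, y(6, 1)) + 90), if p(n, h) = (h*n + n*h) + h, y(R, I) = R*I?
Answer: 1/168 ≈ 0.0059524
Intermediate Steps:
y(R, I) = I*R
p(n, h) = h + 2*h*n (p(n, h) = (h*n + h*n) + h = 2*h*n + h = h + 2*h*n)
1/(p(6, y(6, 1)) + 90) = 1/((1*6)*(1 + 2*6) + 90) = 1/(6*(1 + 12) + 90) = 1/(6*13 + 90) = 1/(78 + 90) = 1/168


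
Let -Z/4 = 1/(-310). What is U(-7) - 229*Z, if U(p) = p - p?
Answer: -458/155 ≈ -2.9548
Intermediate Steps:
Z = 2/155 (Z = -4/(-310) = -4*(-1/310) = 2/155 ≈ 0.012903)
U(p) = 0
U(-7) - 229*Z = 0 - 229*2/155 = 0 - 458/155 = -458/155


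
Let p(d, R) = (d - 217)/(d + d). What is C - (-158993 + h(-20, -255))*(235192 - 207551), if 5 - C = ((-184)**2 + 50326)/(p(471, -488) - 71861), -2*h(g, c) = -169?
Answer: 37166650386677884/8461601 ≈ 4.3924e+9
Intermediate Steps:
p(d, R) = (-217 + d)/(2*d) (p(d, R) = (-217 + d)/((2*d)) = (-217 + d)*(1/(2*d)) = (-217 + d)/(2*d))
h(g, c) = 169/2 (h(g, c) = -1/2*(-169) = 169/2)
C = 104440871/16923202 (C = 5 - ((-184)**2 + 50326)/((1/2)*(-217 + 471)/471 - 71861) = 5 - (33856 + 50326)/((1/2)*(1/471)*254 - 71861) = 5 - 84182/(127/471 - 71861) = 5 - 84182/(-33846404/471) = 5 - 84182*(-471)/33846404 = 5 - 1*(-19824861/16923202) = 5 + 19824861/16923202 = 104440871/16923202 ≈ 6.1715)
C - (-158993 + h(-20, -255))*(235192 - 207551) = 104440871/16923202 - (-158993 + 169/2)*(235192 - 207551) = 104440871/16923202 - (-317817)*27641/2 = 104440871/16923202 - 1*(-8784779697/2) = 104440871/16923202 + 8784779697/2 = 37166650386677884/8461601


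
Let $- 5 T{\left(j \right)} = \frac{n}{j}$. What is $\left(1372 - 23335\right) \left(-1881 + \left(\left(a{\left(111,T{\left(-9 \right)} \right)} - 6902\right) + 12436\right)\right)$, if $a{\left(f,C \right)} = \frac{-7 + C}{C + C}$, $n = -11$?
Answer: $- \frac{886119198}{11} \approx -8.0556 \cdot 10^{7}$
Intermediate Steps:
$T{\left(j \right)} = \frac{11}{5 j}$ ($T{\left(j \right)} = - \frac{\left(-11\right) \frac{1}{j}}{5} = \frac{11}{5 j}$)
$a{\left(f,C \right)} = \frac{-7 + C}{2 C}$
$\left(1372 - 23335\right) \left(-1881 + \left(\left(a{\left(111,T{\left(-9 \right)} \right)} - 6902\right) + 12436\right)\right) = \left(1372 - 23335\right) \left(-1881 + \left(\left(\frac{-7 + \frac{11}{5 \left(-9\right)}}{2 \frac{11}{5 \left(-9\right)}} - 6902\right) + 12436\right)\right) = - 21963 \left(-1881 + \left(\left(\frac{-7 + \frac{11}{5} \left(- \frac{1}{9}\right)}{2 \cdot \frac{11}{5} \left(- \frac{1}{9}\right)} - 6902\right) + 12436\right)\right) = - 21963 \left(-1881 + \left(\left(\frac{-7 - \frac{11}{45}}{2 \left(- \frac{11}{45}\right)} - 6902\right) + 12436\right)\right) = - 21963 \left(-1881 + \left(\left(\frac{1}{2} \left(- \frac{45}{11}\right) \left(- \frac{326}{45}\right) - 6902\right) + 12436\right)\right) = - 21963 \left(-1881 + \left(\left(\frac{163}{11} - 6902\right) + 12436\right)\right) = - 21963 \left(-1881 + \left(- \frac{75759}{11} + 12436\right)\right) = - 21963 \left(-1881 + \frac{61037}{11}\right) = \left(-21963\right) \frac{40346}{11} = - \frac{886119198}{11}$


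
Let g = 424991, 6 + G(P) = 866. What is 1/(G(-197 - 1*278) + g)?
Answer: 1/425851 ≈ 2.3482e-6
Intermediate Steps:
G(P) = 860 (G(P) = -6 + 866 = 860)
1/(G(-197 - 1*278) + g) = 1/(860 + 424991) = 1/425851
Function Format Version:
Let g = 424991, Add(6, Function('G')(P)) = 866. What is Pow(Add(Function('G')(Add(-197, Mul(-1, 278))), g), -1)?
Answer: Rational(1, 425851) ≈ 2.3482e-6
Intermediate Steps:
Function('G')(P) = 860 (Function('G')(P) = Add(-6, 866) = 860)
Pow(Add(Function('G')(Add(-197, Mul(-1, 278))), g), -1) = Pow(Add(860, 424991), -1) = Pow(425851, -1) = Rational(1, 425851)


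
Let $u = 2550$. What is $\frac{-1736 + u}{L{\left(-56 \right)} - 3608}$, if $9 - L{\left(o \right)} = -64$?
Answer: $- \frac{814}{3535} \approx -0.23027$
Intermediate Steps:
$L{\left(o \right)} = 73$ ($L{\left(o \right)} = 9 - -64 = 9 + 64 = 73$)
$\frac{-1736 + u}{L{\left(-56 \right)} - 3608} = \frac{-1736 + 2550}{73 - 3608} = \frac{814}{-3535} = 814 \left(- \frac{1}{3535}\right) = - \frac{814}{3535}$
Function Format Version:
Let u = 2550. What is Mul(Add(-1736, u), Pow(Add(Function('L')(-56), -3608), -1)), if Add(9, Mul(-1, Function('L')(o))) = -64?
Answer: Rational(-814, 3535) ≈ -0.23027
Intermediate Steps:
Function('L')(o) = 73 (Function('L')(o) = Add(9, Mul(-1, -64)) = Add(9, 64) = 73)
Mul(Add(-1736, u), Pow(Add(Function('L')(-56), -3608), -1)) = Mul(Add(-1736, 2550), Pow(Add(73, -3608), -1)) = Mul(814, Pow(-3535, -1)) = Mul(814, Rational(-1, 3535)) = Rational(-814, 3535)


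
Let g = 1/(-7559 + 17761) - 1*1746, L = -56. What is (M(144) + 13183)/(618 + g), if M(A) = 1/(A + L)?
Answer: -1183539121/101269124 ≈ -11.687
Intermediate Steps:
M(A) = 1/(-56 + A) (M(A) = 1/(A - 56) = 1/(-56 + A))
g = -17812691/10202 (g = 1/10202 - 1746 = -17812691/10202 ≈ -1746.0)
(M(144) + 13183)/(618 + g) = (1/(-56 + 144) + 13183)/(618 - 17812691/10202) = (1/88 + 13183)/(-11507855/10202) = (1/88 + 13183)*(-10202/11507855) = (1160105/88)*(-10202/11507855) = -1183539121/101269124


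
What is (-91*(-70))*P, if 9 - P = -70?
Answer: 503230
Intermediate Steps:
P = 79 (P = 9 - 1*(-70) = 9 + 70 = 79)
(-91*(-70))*P = -91*(-70)*79 = 6370*79 = 503230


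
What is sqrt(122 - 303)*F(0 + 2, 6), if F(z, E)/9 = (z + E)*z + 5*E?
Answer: 414*I*sqrt(181) ≈ 5569.8*I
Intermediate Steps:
F(z, E) = 45*E + 9*z*(E + z) (F(z, E) = 9*((z + E)*z + 5*E) = 9*((E + z)*z + 5*E) = 9*(z*(E + z) + 5*E) = 9*(5*E + z*(E + z)) = 45*E + 9*z*(E + z))
sqrt(122 - 303)*F(0 + 2, 6) = sqrt(122 - 303)*(9*(0 + 2)**2 + 45*6 + 9*6*(0 + 2)) = sqrt(-181)*(9*2**2 + 270 + 9*6*2) = (I*sqrt(181))*(9*4 + 270 + 108) = (I*sqrt(181))*(36 + 270 + 108) = (I*sqrt(181))*414 = 414*I*sqrt(181)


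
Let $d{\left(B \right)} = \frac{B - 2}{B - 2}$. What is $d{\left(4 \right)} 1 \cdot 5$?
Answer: $5$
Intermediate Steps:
$d{\left(B \right)} = 1$ ($d{\left(B \right)} = \frac{-2 + B}{-2 + B} = 1$)
$d{\left(4 \right)} 1 \cdot 5 = 1 \cdot 1 \cdot 5 = 1 \cdot 5 = 5$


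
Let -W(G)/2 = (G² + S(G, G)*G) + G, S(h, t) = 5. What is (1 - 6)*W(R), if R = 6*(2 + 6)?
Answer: 25920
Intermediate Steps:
R = 48 (R = 6*8 = 48)
W(G) = -12*G - 2*G² (W(G) = -2*((G² + 5*G) + G) = -2*(G² + 6*G) = -12*G - 2*G²)
(1 - 6)*W(R) = (1 - 6)*(-2*48*(6 + 48)) = -(-10)*48*54 = -5*(-5184) = 25920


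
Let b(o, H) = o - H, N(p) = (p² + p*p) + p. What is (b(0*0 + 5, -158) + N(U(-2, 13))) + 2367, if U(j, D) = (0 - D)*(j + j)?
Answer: 7990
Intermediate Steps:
U(j, D) = -2*D*j (U(j, D) = (-D)*(2*j) = -2*D*j)
N(p) = p + 2*p² (N(p) = (p² + p²) + p = 2*p² + p = p + 2*p²)
(b(0*0 + 5, -158) + N(U(-2, 13))) + 2367 = (((0*0 + 5) - 1*(-158)) + (-2*13*(-2))*(1 + 2*(-2*13*(-2)))) + 2367 = (((0 + 5) + 158) + 52*(1 + 2*52)) + 2367 = ((5 + 158) + 52*(1 + 104)) + 2367 = (163 + 52*105) + 2367 = (163 + 5460) + 2367 = 5623 + 2367 = 7990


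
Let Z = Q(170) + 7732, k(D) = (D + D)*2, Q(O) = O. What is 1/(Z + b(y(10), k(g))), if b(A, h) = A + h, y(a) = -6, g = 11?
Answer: 1/7940 ≈ 0.00012594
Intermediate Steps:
k(D) = 4*D (k(D) = (2*D)*2 = 4*D)
Z = 7902 (Z = 170 + 7732 = 7902)
1/(Z + b(y(10), k(g))) = 1/(7902 + (-6 + 4*11)) = 1/(7902 + (-6 + 44)) = 1/(7902 + 38) = 1/7940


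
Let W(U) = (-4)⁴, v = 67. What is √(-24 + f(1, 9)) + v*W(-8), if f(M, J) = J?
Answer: 17152 + I*√15 ≈ 17152.0 + 3.873*I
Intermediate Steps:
W(U) = 256
√(-24 + f(1, 9)) + v*W(-8) = √(-24 + 9) + 67*256 = √(-15) + 17152 = I*√15 + 17152 = 17152 + I*√15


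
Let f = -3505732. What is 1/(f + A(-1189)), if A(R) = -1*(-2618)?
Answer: -1/3503114 ≈ -2.8546e-7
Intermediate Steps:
A(R) = 2618
1/(f + A(-1189)) = 1/(-3505732 + 2618) = 1/(-3503114) = -1/3503114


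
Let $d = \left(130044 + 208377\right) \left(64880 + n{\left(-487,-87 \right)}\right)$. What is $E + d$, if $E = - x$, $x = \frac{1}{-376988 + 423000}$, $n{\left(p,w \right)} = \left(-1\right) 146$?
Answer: $\frac{1008000758784167}{46012} \approx 2.1907 \cdot 10^{10}$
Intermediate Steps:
$n{\left(p,w \right)} = -146$
$d = 21907345014$ ($d = \left(130044 + 208377\right) \left(64880 - 146\right) = 338421 \cdot 64734 = 21907345014$)
$x = \frac{1}{46012} \approx 2.1733 \cdot 10^{-5}$
$E = - \frac{1}{46012}$ ($E = \left(-1\right) \frac{1}{46012} = - \frac{1}{46012} \approx -2.1733 \cdot 10^{-5}$)
$E + d = - \frac{1}{46012} + 21907345014 = \frac{1008000758784167}{46012}$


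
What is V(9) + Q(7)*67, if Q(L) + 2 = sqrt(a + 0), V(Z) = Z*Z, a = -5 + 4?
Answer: -53 + 67*I ≈ -53.0 + 67.0*I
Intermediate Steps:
a = -1
V(Z) = Z**2
Q(L) = -2 + I (Q(L) = -2 + sqrt(-1 + 0) = -2 + sqrt(-1) = -2 + I)
V(9) + Q(7)*67 = 9**2 + (-2 + I)*67 = 81 + (-134 + 67*I) = -53 + 67*I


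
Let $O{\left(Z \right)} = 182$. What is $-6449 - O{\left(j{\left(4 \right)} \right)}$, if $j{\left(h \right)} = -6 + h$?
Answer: $-6631$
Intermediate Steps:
$-6449 - O{\left(j{\left(4 \right)} \right)} = -6449 - 182 = -6631$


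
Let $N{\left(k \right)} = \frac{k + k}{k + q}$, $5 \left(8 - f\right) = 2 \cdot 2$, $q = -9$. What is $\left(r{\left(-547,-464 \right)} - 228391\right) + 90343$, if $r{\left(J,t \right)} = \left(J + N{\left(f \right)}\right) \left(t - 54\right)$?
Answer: $149442$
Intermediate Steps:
$f = \frac{36}{5}$ ($f = 8 - \frac{2 \cdot 2}{5} = 8 - \frac{4}{5} = \frac{36}{5} \approx 7.2$)
$N{\left(k \right)} = \frac{2 k}{-9 + k}$ ($N{\left(k \right)} = \frac{k + k}{k - 9} = \frac{2 k}{-9 + k}$)
$r{\left(J,t \right)} = \left(-54 + t\right) \left(-8 + J\right)$ ($r{\left(J,t \right)} = \left(J + 2 \cdot \frac{36}{5} \frac{1}{-9 + \frac{36}{5}}\right) \left(t - 54\right) = \left(J + 2 \cdot \frac{36}{5} \frac{1}{- \frac{9}{5}}\right) \left(-54 + t\right) = \left(J + 2 \cdot \frac{36}{5} \left(- \frac{5}{9}\right)\right) \left(-54 + t\right) = \left(J - 8\right) \left(-54 + t\right) = \left(-8 + J\right) \left(-54 + t\right) = \left(-54 + t\right) \left(-8 + J\right)$)
$\left(r{\left(-547,-464 \right)} - 228391\right) + 90343 = \left(\left(432 - -29538 - -3712 - -253808\right) - 228391\right) + 90343 = \left(\left(432 + 29538 + 3712 + 253808\right) - 228391\right) + 90343 = \left(287490 - 228391\right) + 90343 = 59099 + 90343 = 149442$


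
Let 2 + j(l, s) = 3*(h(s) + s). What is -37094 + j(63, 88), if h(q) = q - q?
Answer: -36832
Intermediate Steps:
h(q) = 0
j(l, s) = -2 + 3*s (j(l, s) = -2 + 3*(0 + s) = -2 + 3*s)
-37094 + j(63, 88) = -37094 + (-2 + 3*88) = -37094 + (-2 + 264) = -37094 + 262 = -36832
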